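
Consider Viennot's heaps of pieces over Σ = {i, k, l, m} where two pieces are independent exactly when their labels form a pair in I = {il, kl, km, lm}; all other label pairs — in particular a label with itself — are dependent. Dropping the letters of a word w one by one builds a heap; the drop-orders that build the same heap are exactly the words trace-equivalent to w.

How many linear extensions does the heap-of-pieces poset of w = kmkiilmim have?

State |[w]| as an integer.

27

0(k) covers ∅
1(m) covers ∅
2(k) covers 0:k
3(i) covers 1:m, 2:k
4(i) covers 3:i
5(l) covers ∅
6(m) covers 4:i
7(i) covers 6:m
8(m) covers 7:i
floor of heap: 0:k, 1:m, 5:l
completions by unplaced set U, small U first (add the entries for U minus each lowest piece of U):
  |U|=1: {5}:1  {8}:1
  |U|=2: {5,8}:2  {7,8}:1
  |U|=3: {5,7,8}:3  {6,7,8}:1
  |U|=4: {4,6,7,8}:1  {5,6,7,8}:4
  |U|=5: {3,4,6,7,8}:1  {4,5,6,7,8}:5
  |U|=6: {1,3,4,6,7,8}:1  {2,3,4,6,7,8}:1  {3,4,5,6,7,8}:6
  |U|=7: {0,2,3,4,6,7,8}:1  {1,2,3,4,6,7,8}:2  {1,3,4,5,6,7,8}:7  {2,3,4,5,6,7,8}:7
  start at 0(k): 16
  start at 1(m): 8
  start at 5(l): 3
sum over floor = 27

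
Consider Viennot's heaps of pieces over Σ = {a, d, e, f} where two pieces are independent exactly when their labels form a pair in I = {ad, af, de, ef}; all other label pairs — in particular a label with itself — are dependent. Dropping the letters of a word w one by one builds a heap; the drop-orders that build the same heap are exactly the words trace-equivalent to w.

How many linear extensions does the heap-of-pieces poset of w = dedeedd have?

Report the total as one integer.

35

#0=d has no predecessor
#1=e has no predecessor
#2=d depends on [0:d]
#3=e depends on [1:e]
#4=e depends on [3:e]
#5=d depends on [2:d]
#6=d depends on [5:d]
sources: [0:d, 1:e]
N(rest) = Σ N(rest − s) over sources s of rest; N(one piece) = 1:
  size 1 → [4]=1  [6]=1
  size 2 → [3,4]=1  [4,6]=2  [5,6]=1
  size 3 → [1,3,4]=1  [2,5,6]=1  [3,4,6]=3  [4,5,6]=3
  size 4 → [0,2,5,6]=1  [1,3,4,6]=4  [2,4,5,6]=4  [3,4,5,6]=6
  size 5 → [0,2,4,5,6]=5  [1,3,4,5,6]=10  [2,3,4,5,6]=10
  first=0(d) contributes 20
  first=1(e) contributes 15
|[w]| = 35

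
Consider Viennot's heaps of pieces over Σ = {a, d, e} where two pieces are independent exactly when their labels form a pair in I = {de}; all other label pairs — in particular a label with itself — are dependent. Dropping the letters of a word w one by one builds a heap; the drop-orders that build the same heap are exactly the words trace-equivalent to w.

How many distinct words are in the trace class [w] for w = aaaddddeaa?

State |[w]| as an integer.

5

#0=a has no predecessor
#1=a depends on [0:a]
#2=a depends on [1:a]
#3=d depends on [2:a]
#4=d depends on [3:d]
#5=d depends on [4:d]
#6=d depends on [5:d]
#7=e depends on [2:a]
#8=a depends on [6:d, 7:e]
#9=a depends on [8:a]
sources: [0:a]
N(rest) = Σ N(rest − s) over sources s of rest; N(one piece) = 1:
  size 1 → [9]=1
  size 2 → [8,9]=1
  size 3 → [6,8,9]=1  [7,8,9]=1
  size 4 → [5,6,8,9]=1  [6,7,8,9]=2
  size 5 → [4,5,6,8,9]=1  [5,6,7,8,9]=3
  size 6 → [3,4,5,6,8,9]=1  [4,5,6,7,8,9]=4
  size 7 → [3,4,5,6,7,8,9]=5
  size 8 → [2,3,4,5,6,7,8,9]=5
  first=0(a) contributes 5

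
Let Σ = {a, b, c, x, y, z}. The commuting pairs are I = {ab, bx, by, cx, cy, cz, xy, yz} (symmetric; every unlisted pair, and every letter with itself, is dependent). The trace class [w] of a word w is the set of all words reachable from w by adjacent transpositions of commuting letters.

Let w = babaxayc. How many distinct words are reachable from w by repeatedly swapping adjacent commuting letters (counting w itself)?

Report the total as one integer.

0(b) covers ∅
1(a) covers ∅
2(b) covers 0:b
3(a) covers 1:a
4(x) covers 3:a
5(a) covers 4:x
6(y) covers 5:a
7(c) covers 2:b, 5:a
floor of heap: 0:b, 1:a
completions by unplaced set U, small U first (add the entries for U minus each lowest piece of U):
  |U|=1: {6}:1  {7}:1
  |U|=2: {2,7}:1  {6,7}:2
  |U|=3: {0,2,7}:1  {2,6,7}:3  {5,6,7}:2
  |U|=4: {0,2,6,7}:4  {2,5,6,7}:5  {4,5,6,7}:2
  |U|=5: {0,2,5,6,7}:9  {2,4,5,6,7}:7  {3,4,5,6,7}:2
  |U|=6: {0,2,4,5,6,7}:16  {1,3,4,5,6,7}:2  {2,3,4,5,6,7}:9
  start at 0(b): 11
  start at 1(a): 25
sum over floor = 36

36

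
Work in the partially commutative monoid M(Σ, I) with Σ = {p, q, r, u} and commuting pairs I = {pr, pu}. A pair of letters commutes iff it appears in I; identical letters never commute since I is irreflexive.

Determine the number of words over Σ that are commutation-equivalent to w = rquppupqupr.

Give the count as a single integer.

30

drop 0:r onto floor
drop 1:q onto {0:r}
drop 2:u onto {1:q}
drop 3:p onto {1:q}
drop 4:p onto {3:p}
drop 5:u onto {2:u}
drop 6:p onto {4:p}
drop 7:q onto {5:u, 6:p}
drop 8:u onto {7:q}
drop 9:p onto {7:q}
drop 10:r onto {8:u}
ground layer = {0:r}
drop-orders for the pieces not yet dropped (sum over which currently-grounded one goes next):
  1 to go: {9} 1  {10} 1
  2 to go: {8,10} 1  {9,10} 2
  3 to go: {8,9,10} 3
  4 to go: {7,8,9,10} 3
  5 to go: {5,7,8,9,10} 3  {6,7,8,9,10} 3
  6 to go: {2,5,7,8,9,10} 3  {4,6,7,8,9,10} 3  {5,6,7,8,9,10} 6
  7 to go: {2,5,6,7,8,9,10} 9  {3,4,6,7,8,9,10} 3  {4,5,6,7,8,9,10} 9
  8 to go: {2,4,5,6,7,8,9,10} 18  {3,4,5,6,7,8,9,10} 12
  9 to go: {2,3,4,5,6,7,8,9,10} 30
  if 0:r drops first: 30 orders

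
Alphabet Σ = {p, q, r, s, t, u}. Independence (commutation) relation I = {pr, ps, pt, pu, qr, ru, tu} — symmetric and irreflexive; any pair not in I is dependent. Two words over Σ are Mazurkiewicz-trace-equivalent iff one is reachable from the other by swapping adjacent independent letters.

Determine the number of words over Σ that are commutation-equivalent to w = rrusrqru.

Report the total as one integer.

18

#0=r has no predecessor
#1=r depends on [0:r]
#2=u has no predecessor
#3=s depends on [1:r, 2:u]
#4=r depends on [3:s]
#5=q depends on [3:s]
#6=r depends on [4:r]
#7=u depends on [5:q]
sources: [0:r, 2:u]
N(rest) = Σ N(rest − s) over sources s of rest; N(one piece) = 1:
  size 1 → [6]=1  [7]=1
  size 2 → [4,6]=1  [5,7]=1  [6,7]=2
  size 3 → [4,6,7]=3  [5,6,7]=3
  size 4 → [4,5,6,7]=6
  size 5 → [3,4,5,6,7]=6
  size 6 → [1,3,4,5,6,7]=6  [2,3,4,5,6,7]=6
  first=0(r) contributes 12
  first=2(u) contributes 6
|[w]| = 18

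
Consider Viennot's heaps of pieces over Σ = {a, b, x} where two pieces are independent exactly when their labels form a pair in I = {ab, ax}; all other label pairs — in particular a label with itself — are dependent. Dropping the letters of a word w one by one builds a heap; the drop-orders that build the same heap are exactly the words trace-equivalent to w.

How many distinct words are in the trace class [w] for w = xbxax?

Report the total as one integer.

0(x) covers ∅
1(b) covers 0:x
2(x) covers 1:b
3(a) covers ∅
4(x) covers 2:x
floor of heap: 0:x, 3:a
completions by unplaced set U, small U first (add the entries for U minus each lowest piece of U):
  |U|=1: {3}:1  {4}:1
  |U|=2: {2,4}:1  {3,4}:2
  |U|=3: {1,2,4}:1  {2,3,4}:3
  start at 0(x): 4
  start at 3(a): 1
sum over floor = 5

5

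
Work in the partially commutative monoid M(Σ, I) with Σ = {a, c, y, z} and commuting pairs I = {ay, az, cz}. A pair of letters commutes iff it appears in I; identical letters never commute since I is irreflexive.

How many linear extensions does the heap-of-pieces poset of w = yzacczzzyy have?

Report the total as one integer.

drop 0:y onto floor
drop 1:z onto {0:y}
drop 2:a onto floor
drop 3:c onto {0:y, 2:a}
drop 4:c onto {3:c}
drop 5:z onto {1:z}
drop 6:z onto {5:z}
drop 7:z onto {6:z}
drop 8:y onto {4:c, 7:z}
drop 9:y onto {8:y}
ground layer = {0:y, 2:a}
drop-orders for the pieces not yet dropped (sum over which currently-grounded one goes next):
  1 to go: {9} 1
  2 to go: {8,9} 1
  3 to go: {4,8,9} 1  {7,8,9} 1
  4 to go: {3,4,8,9} 1  {4,7,8,9} 2  {6,7,8,9} 1
  5 to go: {2,3,4,8,9} 1  {3,4,7,8,9} 3  {4,6,7,8,9} 3  {5,6,7,8,9} 1
  6 to go: {1,5,6,7,8,9} 1  {2,3,4,7,8,9} 4  {3,4,6,7,8,9} 6  {4,5,6,7,8,9} 4
  7 to go: {1,4,5,6,7,8,9} 5  {2,3,4,6,7,8,9} 10  {3,4,5,6,7,8,9} 10
  8 to go: {1,3,4,5,6,7,8,9} 15  {2,3,4,5,6,7,8,9} 20
  if 0:y drops first: 35 orders
  if 2:a drops first: 15 orders
heap linearizations: 50

50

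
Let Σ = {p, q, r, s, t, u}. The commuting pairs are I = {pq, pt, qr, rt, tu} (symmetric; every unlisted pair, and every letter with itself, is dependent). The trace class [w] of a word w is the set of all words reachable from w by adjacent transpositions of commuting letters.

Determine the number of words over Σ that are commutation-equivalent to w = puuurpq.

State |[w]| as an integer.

3

piece 0:p — minimal
piece 1:u rests on {0:p}
piece 2:u rests on {1:u}
piece 3:u rests on {2:u}
piece 4:r rests on {3:u}
piece 5:p rests on {4:r}
piece 6:q rests on {3:u}
minimal pieces: {0:p}
ways to finish when only these pieces remain (= sum over removing one remaining piece with nothing left below it):
  1 left: {5}→1  {6}→1
  2 left: {4,5}→1  {5,6}→2
  3 left: {4,5,6}→3
  4 left: {3,4,5,6}→3
  5 left: {2,3,4,5,6}→3
  placing 0:p first → 3 extensions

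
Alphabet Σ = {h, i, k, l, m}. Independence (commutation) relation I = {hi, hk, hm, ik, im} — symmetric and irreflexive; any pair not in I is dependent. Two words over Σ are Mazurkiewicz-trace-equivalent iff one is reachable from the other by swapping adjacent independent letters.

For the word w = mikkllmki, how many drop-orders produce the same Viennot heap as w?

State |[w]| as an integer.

piece 0:m — minimal
piece 1:i — minimal
piece 2:k rests on {0:m}
piece 3:k rests on {2:k}
piece 4:l rests on {1:i, 3:k}
piece 5:l rests on {4:l}
piece 6:m rests on {5:l}
piece 7:k rests on {6:m}
piece 8:i rests on {5:l}
minimal pieces: {0:m, 1:i}
ways to finish when only these pieces remain (= sum over removing one remaining piece with nothing left below it):
  1 left: {7}→1  {8}→1
  2 left: {6,7}→1  {7,8}→2
  3 left: {6,7,8}→3
  4 left: {5,6,7,8}→3
  5 left: {4,5,6,7,8}→3
  6 left: {1,4,5,6,7,8}→3  {3,4,5,6,7,8}→3
  7 left: {1,3,4,5,6,7,8}→6  {2,3,4,5,6,7,8}→3
  placing 0:m first → 9 extensions
  placing 1:i first → 3 extensions
total linear extensions = 12

12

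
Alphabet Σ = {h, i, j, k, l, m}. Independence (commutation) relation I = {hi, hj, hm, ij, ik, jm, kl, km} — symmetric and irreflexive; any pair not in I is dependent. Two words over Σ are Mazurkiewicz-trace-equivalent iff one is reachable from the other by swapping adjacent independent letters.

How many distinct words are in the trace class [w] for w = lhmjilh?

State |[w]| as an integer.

12

drop 0:l onto floor
drop 1:h onto {0:l}
drop 2:m onto {0:l}
drop 3:j onto {0:l}
drop 4:i onto {2:m}
drop 5:l onto {1:h, 3:j, 4:i}
drop 6:h onto {5:l}
ground layer = {0:l}
drop-orders for the pieces not yet dropped (sum over which currently-grounded one goes next):
  1 to go: {6} 1
  2 to go: {5,6} 1
  3 to go: {1,5,6} 1  {3,5,6} 1  {4,5,6} 1
  4 to go: {1,3,5,6} 2  {1,4,5,6} 2  {2,4,5,6} 1  {3,4,5,6} 2
  5 to go: {1,2,4,5,6} 3  {1,3,4,5,6} 6  {2,3,4,5,6} 3
  if 0:l drops first: 12 orders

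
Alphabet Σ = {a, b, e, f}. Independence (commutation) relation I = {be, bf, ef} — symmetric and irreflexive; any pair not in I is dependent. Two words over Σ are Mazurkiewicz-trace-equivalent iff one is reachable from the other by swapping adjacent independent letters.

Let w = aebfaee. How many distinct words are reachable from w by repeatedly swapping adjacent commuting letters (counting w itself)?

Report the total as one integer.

0(a) covers ∅
1(e) covers 0:a
2(b) covers 0:a
3(f) covers 0:a
4(a) covers 1:e, 2:b, 3:f
5(e) covers 4:a
6(e) covers 5:e
floor of heap: 0:a
completions by unplaced set U, small U first (add the entries for U minus each lowest piece of U):
  |U|=1: {6}:1
  |U|=2: {5,6}:1
  |U|=3: {4,5,6}:1
  |U|=4: {1,4,5,6}:1  {2,4,5,6}:1  {3,4,5,6}:1
  |U|=5: {1,2,4,5,6}:2  {1,3,4,5,6}:2  {2,3,4,5,6}:2
  start at 0(a): 6

6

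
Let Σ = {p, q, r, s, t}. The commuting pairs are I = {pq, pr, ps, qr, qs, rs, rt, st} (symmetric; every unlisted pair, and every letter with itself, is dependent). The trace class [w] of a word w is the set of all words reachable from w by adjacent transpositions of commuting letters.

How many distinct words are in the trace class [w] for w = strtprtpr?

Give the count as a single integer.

piece 0:s — minimal
piece 1:t — minimal
piece 2:r — minimal
piece 3:t rests on {1:t}
piece 4:p rests on {3:t}
piece 5:r rests on {2:r}
piece 6:t rests on {4:p}
piece 7:p rests on {6:t}
piece 8:r rests on {5:r}
minimal pieces: {0:s, 1:t, 2:r}
ways to finish when only these pieces remain (= sum over removing one remaining piece with nothing left below it):
  1 left: {0}→1  {7}→1  {8}→1
  2 left: {0,7}→2  {0,8}→2  {5,8}→1  {6,7}→1  {7,8}→2
  3 left: {0,5,8}→3  {0,6,7}→3  {0,7,8}→6  {2,5,8}→1  {4,6,7}→1  {5,7,8}→3  {6,7,8}→3
  4 left: {0,2,5,8}→4  {0,4,6,7}→4  {0,5,7,8}→12  {0,6,7,8}→12  {2,5,7,8}→4  {3,4,6,7}→1  {4,6,7,8}→4  {5,6,7,8}→6
  5 left: {0,2,5,7,8}→20  {0,3,4,6,7}→5  {0,4,6,7,8}→20  {0,5,6,7,8}→30  {1,3,4,6,7}→1  {2,5,6,7,8}→10  {3,4,6,7,8}→5  {4,5,6,7,8}→10
  6 left: {0,1,3,4,6,7}→6  {0,2,5,6,7,8}→60  {0,3,4,6,7,8}→30  {0,4,5,6,7,8}→60  {1,3,4,6,7,8}→6  {2,4,5,6,7,8}→20  {3,4,5,6,7,8}→15
  7 left: {0,1,3,4,6,7,8}→42  {0,2,4,5,6,7,8}→140  {0,3,4,5,6,7,8}→105  {1,3,4,5,6,7,8}→21  {2,3,4,5,6,7,8}→35
  placing 0:s first → 56 extensions
  placing 1:t first → 280 extensions
  placing 2:r first → 168 extensions
total linear extensions = 504

504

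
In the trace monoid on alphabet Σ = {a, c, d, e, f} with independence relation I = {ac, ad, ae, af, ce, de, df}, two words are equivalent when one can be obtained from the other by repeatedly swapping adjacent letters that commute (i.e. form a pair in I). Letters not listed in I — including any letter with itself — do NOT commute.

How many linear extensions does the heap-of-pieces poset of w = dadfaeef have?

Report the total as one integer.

drop 0:d onto floor
drop 1:a onto floor
drop 2:d onto {0:d}
drop 3:f onto floor
drop 4:a onto {1:a}
drop 5:e onto {3:f}
drop 6:e onto {5:e}
drop 7:f onto {6:e}
ground layer = {0:d, 1:a, 3:f}
drop-orders for the pieces not yet dropped (sum over which currently-grounded one goes next):
  1 to go: {2} 1  {4} 1  {7} 1
  2 to go: {0,2} 1  {1,4} 1  {2,4} 2  {2,7} 2  {4,7} 2  {6,7} 1
  3 to go: {0,2,4} 3  {0,2,7} 3  {1,2,4} 3  {1,4,7} 3  {2,4,7} 6  {2,6,7} 3  {4,6,7} 3  {5,6,7} 1
  4 to go: {0,1,2,4} 6  {0,2,4,7} 12  {0,2,6,7} 6  {1,2,4,7} 12  {1,4,6,7} 6  {2,4,6,7} 12  {2,5,6,7} 4  {3,5,6,7} 1  {4,5,6,7} 4
  5 to go: {0,1,2,4,7} 30  {0,2,4,6,7} 30  {0,2,5,6,7} 10  {1,2,4,6,7} 30  {1,4,5,6,7} 10  {2,3,5,6,7} 5  {2,4,5,6,7} 20  {3,4,5,6,7} 5
  6 to go: {0,1,2,4,6,7} 90  {0,2,3,5,6,7} 15  {0,2,4,5,6,7} 60  {1,2,4,5,6,7} 60  {1,3,4,5,6,7} 15  {2,3,4,5,6,7} 30
  if 0:d drops first: 105 orders
  if 1:a drops first: 105 orders
  if 3:f drops first: 210 orders
heap linearizations: 420

420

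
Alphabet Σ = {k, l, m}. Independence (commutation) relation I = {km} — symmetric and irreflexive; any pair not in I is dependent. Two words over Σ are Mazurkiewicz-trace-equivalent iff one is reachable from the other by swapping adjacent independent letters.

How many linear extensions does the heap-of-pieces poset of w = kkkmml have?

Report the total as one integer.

10

#0=k has no predecessor
#1=k depends on [0:k]
#2=k depends on [1:k]
#3=m has no predecessor
#4=m depends on [3:m]
#5=l depends on [2:k, 4:m]
sources: [0:k, 3:m]
N(rest) = Σ N(rest − s) over sources s of rest; N(one piece) = 1:
  size 1 → [5]=1
  size 2 → [2,5]=1  [4,5]=1
  size 3 → [1,2,5]=1  [2,4,5]=2  [3,4,5]=1
  size 4 → [0,1,2,5]=1  [1,2,4,5]=3  [2,3,4,5]=3
  first=0(k) contributes 6
  first=3(m) contributes 4
|[w]| = 10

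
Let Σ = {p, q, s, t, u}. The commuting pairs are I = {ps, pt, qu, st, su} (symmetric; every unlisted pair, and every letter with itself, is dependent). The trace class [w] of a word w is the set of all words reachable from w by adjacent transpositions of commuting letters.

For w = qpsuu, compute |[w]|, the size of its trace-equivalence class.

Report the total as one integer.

4

piece 0:q — minimal
piece 1:p rests on {0:q}
piece 2:s rests on {0:q}
piece 3:u rests on {1:p}
piece 4:u rests on {3:u}
minimal pieces: {0:q}
ways to finish when only these pieces remain (= sum over removing one remaining piece with nothing left below it):
  1 left: {2}→1  {4}→1
  2 left: {2,4}→2  {3,4}→1
  3 left: {1,3,4}→1  {2,3,4}→3
  placing 0:q first → 4 extensions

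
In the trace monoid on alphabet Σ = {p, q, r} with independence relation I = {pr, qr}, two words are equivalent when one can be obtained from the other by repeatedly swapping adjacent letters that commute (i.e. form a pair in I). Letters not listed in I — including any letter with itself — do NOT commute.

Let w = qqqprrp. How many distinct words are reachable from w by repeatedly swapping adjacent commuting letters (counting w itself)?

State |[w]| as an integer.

0(q) covers ∅
1(q) covers 0:q
2(q) covers 1:q
3(p) covers 2:q
4(r) covers ∅
5(r) covers 4:r
6(p) covers 3:p
floor of heap: 0:q, 4:r
completions by unplaced set U, small U first (add the entries for U minus each lowest piece of U):
  |U|=1: {5}:1  {6}:1
  |U|=2: {3,6}:1  {4,5}:1  {5,6}:2
  |U|=3: {2,3,6}:1  {3,5,6}:3  {4,5,6}:3
  |U|=4: {1,2,3,6}:1  {2,3,5,6}:4  {3,4,5,6}:6
  |U|=5: {0,1,2,3,6}:1  {1,2,3,5,6}:5  {2,3,4,5,6}:10
  start at 0(q): 15
  start at 4(r): 6
sum over floor = 21

21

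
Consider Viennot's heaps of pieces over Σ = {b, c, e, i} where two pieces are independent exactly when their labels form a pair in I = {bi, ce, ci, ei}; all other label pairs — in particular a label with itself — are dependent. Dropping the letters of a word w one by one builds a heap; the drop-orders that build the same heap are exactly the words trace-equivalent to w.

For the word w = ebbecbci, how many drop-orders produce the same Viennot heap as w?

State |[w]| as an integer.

0(e) covers ∅
1(b) covers 0:e
2(b) covers 1:b
3(e) covers 2:b
4(c) covers 2:b
5(b) covers 3:e, 4:c
6(c) covers 5:b
7(i) covers ∅
floor of heap: 0:e, 7:i
completions by unplaced set U, small U first (add the entries for U minus each lowest piece of U):
  |U|=1: {6}:1  {7}:1
  |U|=2: {5,6}:1  {6,7}:2
  |U|=3: {3,5,6}:1  {4,5,6}:1  {5,6,7}:3
  |U|=4: {3,4,5,6}:2  {3,5,6,7}:4  {4,5,6,7}:4
  |U|=5: {2,3,4,5,6}:2  {3,4,5,6,7}:10
  |U|=6: {1,2,3,4,5,6}:2  {2,3,4,5,6,7}:12
  start at 0(e): 14
  start at 7(i): 2
sum over floor = 16

16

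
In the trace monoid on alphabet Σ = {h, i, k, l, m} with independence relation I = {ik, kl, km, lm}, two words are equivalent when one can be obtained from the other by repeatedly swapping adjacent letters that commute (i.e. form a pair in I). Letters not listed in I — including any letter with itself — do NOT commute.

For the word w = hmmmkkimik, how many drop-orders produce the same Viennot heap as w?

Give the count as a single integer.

84

piece 0:h — minimal
piece 1:m rests on {0:h}
piece 2:m rests on {1:m}
piece 3:m rests on {2:m}
piece 4:k rests on {0:h}
piece 5:k rests on {4:k}
piece 6:i rests on {3:m}
piece 7:m rests on {6:i}
piece 8:i rests on {7:m}
piece 9:k rests on {5:k}
minimal pieces: {0:h}
ways to finish when only these pieces remain (= sum over removing one remaining piece with nothing left below it):
  1 left: {8}→1  {9}→1
  2 left: {5,9}→1  {7,8}→1  {8,9}→2
  3 left: {4,5,9}→1  {5,8,9}→3  {6,7,8}→1  {7,8,9}→3
  4 left: {3,6,7,8}→1  {4,5,8,9}→4  {5,7,8,9}→6  {6,7,8,9}→4
  5 left: {2,3,6,7,8}→1  {3,6,7,8,9}→5  {4,5,7,8,9}→10  {5,6,7,8,9}→10
  6 left: {1,2,3,6,7,8}→1  {2,3,6,7,8,9}→6  {3,5,6,7,8,9}→15  {4,5,6,7,8,9}→20
  7 left: {1,2,3,6,7,8,9}→7  {2,3,5,6,7,8,9}→21  {3,4,5,6,7,8,9}→35
  8 left: {1,2,3,5,6,7,8,9}→28  {2,3,4,5,6,7,8,9}→56
  placing 0:h first → 84 extensions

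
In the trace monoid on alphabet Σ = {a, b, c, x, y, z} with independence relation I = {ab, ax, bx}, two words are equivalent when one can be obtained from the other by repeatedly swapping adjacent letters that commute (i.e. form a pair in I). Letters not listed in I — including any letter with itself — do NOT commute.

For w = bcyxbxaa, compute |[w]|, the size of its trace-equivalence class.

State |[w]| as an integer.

drop 0:b onto floor
drop 1:c onto {0:b}
drop 2:y onto {1:c}
drop 3:x onto {2:y}
drop 4:b onto {2:y}
drop 5:x onto {3:x}
drop 6:a onto {2:y}
drop 7:a onto {6:a}
ground layer = {0:b}
drop-orders for the pieces not yet dropped (sum over which currently-grounded one goes next):
  1 to go: {4} 1  {5} 1  {7} 1
  2 to go: {3,5} 1  {4,5} 2  {4,7} 2  {5,7} 2  {6,7} 1
  3 to go: {3,4,5} 3  {3,5,7} 3  {4,5,7} 6  {4,6,7} 3  {5,6,7} 3
  4 to go: {3,4,5,7} 12  {3,5,6,7} 6  {4,5,6,7} 12
  5 to go: {3,4,5,6,7} 30
  6 to go: {2,3,4,5,6,7} 30
  if 0:b drops first: 30 orders

30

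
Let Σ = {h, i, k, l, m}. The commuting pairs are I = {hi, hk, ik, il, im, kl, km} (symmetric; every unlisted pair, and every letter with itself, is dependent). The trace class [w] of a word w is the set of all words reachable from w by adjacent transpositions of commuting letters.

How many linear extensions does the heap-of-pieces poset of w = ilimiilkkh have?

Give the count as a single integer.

3150

piece 0:i — minimal
piece 1:l — minimal
piece 2:i rests on {0:i}
piece 3:m rests on {1:l}
piece 4:i rests on {2:i}
piece 5:i rests on {4:i}
piece 6:l rests on {3:m}
piece 7:k — minimal
piece 8:k rests on {7:k}
piece 9:h rests on {6:l}
minimal pieces: {0:i, 1:l, 7:k}
ways to finish when only these pieces remain (= sum over removing one remaining piece with nothing left below it):
  1 left: {5}→1  {8}→1  {9}→1
  2 left: {4,5}→1  {5,8}→2  {5,9}→2  {6,9}→1  {7,8}→1  {8,9}→2
  3 left: {2,4,5}→1  {3,6,9}→1  {4,5,8}→3  {4,5,9}→3  {5,6,9}→3  {5,7,8}→3  {5,8,9}→6  {6,8,9}→3  {7,8,9}→3
  4 left: {0,2,4,5}→1  {1,3,6,9}→1  {2,4,5,8}→4  {2,4,5,9}→4  {3,5,6,9}→4  {3,6,8,9}→4  {4,5,6,9}→6  {4,5,7,8}→6  {4,5,8,9}→12  {5,6,8,9}→12  {5,7,8,9}→12  {6,7,8,9}→6
  5 left: {0,2,4,5,8}→5  {0,2,4,5,9}→5  {1,3,5,6,9}→5  {1,3,6,8,9}→5  {2,4,5,6,9}→10  {2,4,5,7,8}→10  {2,4,5,8,9}→20  {3,4,5,6,9}→10  {3,5,6,8,9}→20  {3,6,7,8,9}→10  {4,5,6,8,9}→30  {4,5,7,8,9}→30  {5,6,7,8,9}→30
  6 left: {0,2,4,5,6,9}→15  {0,2,4,5,7,8}→15  {0,2,4,5,8,9}→30  {1,3,4,5,6,9}→15  {1,3,5,6,8,9}→30  {1,3,6,7,8,9}→15  {2,3,4,5,6,9}→20  {2,4,5,6,8,9}→60  {2,4,5,7,8,9}→60  {3,4,5,6,8,9}→60  {3,5,6,7,8,9}→60  {4,5,6,7,8,9}→90
  7 left: {0,2,3,4,5,6,9}→35  {0,2,4,5,6,8,9}→105  {0,2,4,5,7,8,9}→105  {1,2,3,4,5,6,9}→35  {1,3,4,5,6,8,9}→105  {1,3,5,6,7,8,9}→105  {2,3,4,5,6,8,9}→140  {2,4,5,6,7,8,9}→210  {3,4,5,6,7,8,9}→210
  8 left: {0,1,2,3,4,5,6,9}→70  {0,2,3,4,5,6,8,9}→280  {0,2,4,5,6,7,8,9}→420  {1,2,3,4,5,6,8,9}→280  {1,3,4,5,6,7,8,9}→420  {2,3,4,5,6,7,8,9}→560
  placing 0:i first → 1260 extensions
  placing 1:l first → 1260 extensions
  placing 7:k first → 630 extensions
total linear extensions = 3150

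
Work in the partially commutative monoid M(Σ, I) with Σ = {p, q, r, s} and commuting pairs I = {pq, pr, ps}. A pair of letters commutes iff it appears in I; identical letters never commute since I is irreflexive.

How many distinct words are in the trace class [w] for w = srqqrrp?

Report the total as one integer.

7

drop 0:s onto floor
drop 1:r onto {0:s}
drop 2:q onto {1:r}
drop 3:q onto {2:q}
drop 4:r onto {3:q}
drop 5:r onto {4:r}
drop 6:p onto floor
ground layer = {0:s, 6:p}
drop-orders for the pieces not yet dropped (sum over which currently-grounded one goes next):
  1 to go: {5} 1  {6} 1
  2 to go: {4,5} 1  {5,6} 2
  3 to go: {3,4,5} 1  {4,5,6} 3
  4 to go: {2,3,4,5} 1  {3,4,5,6} 4
  5 to go: {1,2,3,4,5} 1  {2,3,4,5,6} 5
  if 0:s drops first: 6 orders
  if 6:p drops first: 1 orders
heap linearizations: 7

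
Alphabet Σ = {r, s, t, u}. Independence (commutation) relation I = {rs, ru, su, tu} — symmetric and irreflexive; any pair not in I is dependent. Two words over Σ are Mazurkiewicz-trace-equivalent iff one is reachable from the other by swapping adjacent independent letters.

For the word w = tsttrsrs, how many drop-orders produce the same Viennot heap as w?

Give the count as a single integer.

6

piece 0:t — minimal
piece 1:s rests on {0:t}
piece 2:t rests on {1:s}
piece 3:t rests on {2:t}
piece 4:r rests on {3:t}
piece 5:s rests on {3:t}
piece 6:r rests on {4:r}
piece 7:s rests on {5:s}
minimal pieces: {0:t}
ways to finish when only these pieces remain (= sum over removing one remaining piece with nothing left below it):
  1 left: {6}→1  {7}→1
  2 left: {4,6}→1  {5,7}→1  {6,7}→2
  3 left: {4,6,7}→3  {5,6,7}→3
  4 left: {4,5,6,7}→6
  5 left: {3,4,5,6,7}→6
  6 left: {2,3,4,5,6,7}→6
  placing 0:t first → 6 extensions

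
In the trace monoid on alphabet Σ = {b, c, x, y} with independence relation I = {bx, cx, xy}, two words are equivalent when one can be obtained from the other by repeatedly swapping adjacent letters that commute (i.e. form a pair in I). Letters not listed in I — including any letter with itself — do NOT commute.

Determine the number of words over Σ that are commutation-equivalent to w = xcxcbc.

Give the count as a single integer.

15

0(x) covers ∅
1(c) covers ∅
2(x) covers 0:x
3(c) covers 1:c
4(b) covers 3:c
5(c) covers 4:b
floor of heap: 0:x, 1:c
completions by unplaced set U, small U first (add the entries for U minus each lowest piece of U):
  |U|=1: {2}:1  {5}:1
  |U|=2: {0,2}:1  {2,5}:2  {4,5}:1
  |U|=3: {0,2,5}:3  {2,4,5}:3  {3,4,5}:1
  |U|=4: {0,2,4,5}:6  {1,3,4,5}:1  {2,3,4,5}:4
  start at 0(x): 5
  start at 1(c): 10
sum over floor = 15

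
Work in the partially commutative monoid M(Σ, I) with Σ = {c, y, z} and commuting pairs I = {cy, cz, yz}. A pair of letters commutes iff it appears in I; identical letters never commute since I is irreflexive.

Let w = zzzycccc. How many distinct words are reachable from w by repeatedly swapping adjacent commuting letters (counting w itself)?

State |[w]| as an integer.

piece 0:z — minimal
piece 1:z rests on {0:z}
piece 2:z rests on {1:z}
piece 3:y — minimal
piece 4:c — minimal
piece 5:c rests on {4:c}
piece 6:c rests on {5:c}
piece 7:c rests on {6:c}
minimal pieces: {0:z, 3:y, 4:c}
ways to finish when only these pieces remain (= sum over removing one remaining piece with nothing left below it):
  1 left: {2}→1  {3}→1  {7}→1
  2 left: {1,2}→1  {2,3}→2  {2,7}→2  {3,7}→2  {6,7}→1
  3 left: {0,1,2}→1  {1,2,3}→3  {1,2,7}→3  {2,3,7}→6  {2,6,7}→3  {3,6,7}→3  {5,6,7}→1
  4 left: {0,1,2,3}→4  {0,1,2,7}→4  {1,2,3,7}→12  {1,2,6,7}→6  {2,3,6,7}→12  {2,5,6,7}→4  {3,5,6,7}→4  {4,5,6,7}→1
  5 left: {0,1,2,3,7}→20  {0,1,2,6,7}→10  {1,2,3,6,7}→30  {1,2,5,6,7}→10  {2,3,5,6,7}→20  {2,4,5,6,7}→5  {3,4,5,6,7}→5
  6 left: {0,1,2,3,6,7}→60  {0,1,2,5,6,7}→20  {1,2,3,5,6,7}→60  {1,2,4,5,6,7}→15  {2,3,4,5,6,7}→30
  placing 0:z first → 105 extensions
  placing 3:y first → 35 extensions
  placing 4:c first → 140 extensions
total linear extensions = 280

280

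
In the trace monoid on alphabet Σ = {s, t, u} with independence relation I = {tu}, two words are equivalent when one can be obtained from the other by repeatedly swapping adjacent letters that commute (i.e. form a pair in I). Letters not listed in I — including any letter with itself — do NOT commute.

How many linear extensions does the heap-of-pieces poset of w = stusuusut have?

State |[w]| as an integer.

4

0(s) covers ∅
1(t) covers 0:s
2(u) covers 0:s
3(s) covers 1:t, 2:u
4(u) covers 3:s
5(u) covers 4:u
6(s) covers 5:u
7(u) covers 6:s
8(t) covers 6:s
floor of heap: 0:s
completions by unplaced set U, small U first (add the entries for U minus each lowest piece of U):
  |U|=1: {7}:1  {8}:1
  |U|=2: {7,8}:2
  |U|=3: {6,7,8}:2
  |U|=4: {5,6,7,8}:2
  |U|=5: {4,5,6,7,8}:2
  |U|=6: {3,4,5,6,7,8}:2
  |U|=7: {1,3,4,5,6,7,8}:2  {2,3,4,5,6,7,8}:2
  start at 0(s): 4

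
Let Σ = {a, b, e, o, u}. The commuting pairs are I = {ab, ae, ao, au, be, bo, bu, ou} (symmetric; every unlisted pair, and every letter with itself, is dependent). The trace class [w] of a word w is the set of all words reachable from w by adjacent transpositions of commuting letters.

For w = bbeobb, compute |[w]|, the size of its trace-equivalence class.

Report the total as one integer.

15

drop 0:b onto floor
drop 1:b onto {0:b}
drop 2:e onto floor
drop 3:o onto {2:e}
drop 4:b onto {1:b}
drop 5:b onto {4:b}
ground layer = {0:b, 2:e}
drop-orders for the pieces not yet dropped (sum over which currently-grounded one goes next):
  1 to go: {3} 1  {5} 1
  2 to go: {2,3} 1  {3,5} 2  {4,5} 1
  3 to go: {1,4,5} 1  {2,3,5} 3  {3,4,5} 3
  4 to go: {0,1,4,5} 1  {1,3,4,5} 4  {2,3,4,5} 6
  if 0:b drops first: 10 orders
  if 2:e drops first: 5 orders
heap linearizations: 15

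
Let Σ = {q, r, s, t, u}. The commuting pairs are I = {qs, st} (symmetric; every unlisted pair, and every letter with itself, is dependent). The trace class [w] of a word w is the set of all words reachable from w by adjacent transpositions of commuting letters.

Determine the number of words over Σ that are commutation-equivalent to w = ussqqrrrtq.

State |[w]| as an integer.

6

#0=u has no predecessor
#1=s depends on [0:u]
#2=s depends on [1:s]
#3=q depends on [0:u]
#4=q depends on [3:q]
#5=r depends on [2:s, 4:q]
#6=r depends on [5:r]
#7=r depends on [6:r]
#8=t depends on [7:r]
#9=q depends on [8:t]
sources: [0:u]
N(rest) = Σ N(rest − s) over sources s of rest; N(one piece) = 1:
  size 1 → [9]=1
  size 2 → [8,9]=1
  size 3 → [7,8,9]=1
  size 4 → [6,7,8,9]=1
  size 5 → [5,6,7,8,9]=1
  size 6 → [2,5,6,7,8,9]=1  [4,5,6,7,8,9]=1
  size 7 → [1,2,5,6,7,8,9]=1  [2,4,5,6,7,8,9]=2  [3,4,5,6,7,8,9]=1
  size 8 → [1,2,4,5,6,7,8,9]=3  [2,3,4,5,6,7,8,9]=3
  first=0(u) contributes 6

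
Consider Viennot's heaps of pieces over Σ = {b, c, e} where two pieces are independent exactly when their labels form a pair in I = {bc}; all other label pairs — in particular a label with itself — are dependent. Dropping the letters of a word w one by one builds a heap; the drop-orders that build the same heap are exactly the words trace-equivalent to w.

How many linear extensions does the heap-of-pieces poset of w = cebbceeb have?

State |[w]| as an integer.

3

piece 0:c — minimal
piece 1:e rests on {0:c}
piece 2:b rests on {1:e}
piece 3:b rests on {2:b}
piece 4:c rests on {1:e}
piece 5:e rests on {3:b, 4:c}
piece 6:e rests on {5:e}
piece 7:b rests on {6:e}
minimal pieces: {0:c}
ways to finish when only these pieces remain (= sum over removing one remaining piece with nothing left below it):
  1 left: {7}→1
  2 left: {6,7}→1
  3 left: {5,6,7}→1
  4 left: {3,5,6,7}→1  {4,5,6,7}→1
  5 left: {2,3,5,6,7}→1  {3,4,5,6,7}→2
  6 left: {2,3,4,5,6,7}→3
  placing 0:c first → 3 extensions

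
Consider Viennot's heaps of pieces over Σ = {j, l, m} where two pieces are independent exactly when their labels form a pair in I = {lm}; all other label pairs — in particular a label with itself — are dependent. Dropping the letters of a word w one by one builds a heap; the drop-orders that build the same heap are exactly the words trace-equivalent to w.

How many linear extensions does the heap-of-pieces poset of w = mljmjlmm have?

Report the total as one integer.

#0=m has no predecessor
#1=l has no predecessor
#2=j depends on [0:m, 1:l]
#3=m depends on [2:j]
#4=j depends on [3:m]
#5=l depends on [4:j]
#6=m depends on [4:j]
#7=m depends on [6:m]
sources: [0:m, 1:l]
N(rest) = Σ N(rest − s) over sources s of rest; N(one piece) = 1:
  size 1 → [5]=1  [7]=1
  size 2 → [5,7]=2  [6,7]=1
  size 3 → [5,6,7]=3
  size 4 → [4,5,6,7]=3
  size 5 → [3,4,5,6,7]=3
  size 6 → [2,3,4,5,6,7]=3
  first=0(m) contributes 3
  first=1(l) contributes 3
|[w]| = 6

6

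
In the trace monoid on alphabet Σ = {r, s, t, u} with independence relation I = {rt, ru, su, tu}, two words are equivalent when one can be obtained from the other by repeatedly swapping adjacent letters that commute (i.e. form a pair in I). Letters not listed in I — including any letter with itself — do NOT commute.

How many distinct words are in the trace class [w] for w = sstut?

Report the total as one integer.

#0=s has no predecessor
#1=s depends on [0:s]
#2=t depends on [1:s]
#3=u has no predecessor
#4=t depends on [2:t]
sources: [0:s, 3:u]
N(rest) = Σ N(rest − s) over sources s of rest; N(one piece) = 1:
  size 1 → [3]=1  [4]=1
  size 2 → [2,4]=1  [3,4]=2
  size 3 → [1,2,4]=1  [2,3,4]=3
  first=0(s) contributes 4
  first=3(u) contributes 1
|[w]| = 5

5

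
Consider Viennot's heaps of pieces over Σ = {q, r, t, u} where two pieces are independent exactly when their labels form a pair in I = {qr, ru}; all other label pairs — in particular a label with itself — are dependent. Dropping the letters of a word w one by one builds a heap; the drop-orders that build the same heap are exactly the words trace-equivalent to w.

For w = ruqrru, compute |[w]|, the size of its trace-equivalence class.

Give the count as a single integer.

0(r) covers ∅
1(u) covers ∅
2(q) covers 1:u
3(r) covers 0:r
4(r) covers 3:r
5(u) covers 2:q
floor of heap: 0:r, 1:u
completions by unplaced set U, small U first (add the entries for U minus each lowest piece of U):
  |U|=1: {4}:1  {5}:1
  |U|=2: {2,5}:1  {3,4}:1  {4,5}:2
  |U|=3: {0,3,4}:1  {1,2,5}:1  {2,4,5}:3  {3,4,5}:3
  |U|=4: {0,3,4,5}:4  {1,2,4,5}:4  {2,3,4,5}:6
  start at 0(r): 10
  start at 1(u): 10
sum over floor = 20

20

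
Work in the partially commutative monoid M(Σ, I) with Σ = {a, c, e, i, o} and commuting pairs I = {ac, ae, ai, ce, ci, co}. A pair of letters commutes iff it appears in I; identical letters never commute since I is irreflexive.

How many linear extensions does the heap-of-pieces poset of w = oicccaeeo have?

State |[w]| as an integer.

336

drop 0:o onto floor
drop 1:i onto {0:o}
drop 2:c onto floor
drop 3:c onto {2:c}
drop 4:c onto {3:c}
drop 5:a onto {0:o}
drop 6:e onto {1:i}
drop 7:e onto {6:e}
drop 8:o onto {5:a, 7:e}
ground layer = {0:o, 2:c}
drop-orders for the pieces not yet dropped (sum over which currently-grounded one goes next):
  1 to go: {4} 1  {8} 1
  2 to go: {3,4} 1  {4,8} 2  {5,8} 1  {7,8} 1
  3 to go: {2,3,4} 1  {3,4,8} 3  {4,5,8} 3  {4,7,8} 3  {5,7,8} 2  {6,7,8} 1
  4 to go: {1,6,7,8} 1  {2,3,4,8} 4  {3,4,5,8} 6  {3,4,7,8} 6  {4,5,7,8} 8  {4,6,7,8} 4  {5,6,7,8} 3
  5 to go: {1,4,6,7,8} 5  {1,5,6,7,8} 4  {2,3,4,5,8} 10  {2,3,4,7,8} 10  {3,4,5,7,8} 20  {3,4,6,7,8} 10  {4,5,6,7,8} 15
  6 to go: {0,1,5,6,7,8} 4  {1,3,4,6,7,8} 15  {1,4,5,6,7,8} 24  {2,3,4,5,7,8} 40  {2,3,4,6,7,8} 20  {3,4,5,6,7,8} 45
  7 to go: {0,1,4,5,6,7,8} 28  {1,2,3,4,6,7,8} 35  {1,3,4,5,6,7,8} 84  {2,3,4,5,6,7,8} 105
  if 0:o drops first: 224 orders
  if 2:c drops first: 112 orders
heap linearizations: 336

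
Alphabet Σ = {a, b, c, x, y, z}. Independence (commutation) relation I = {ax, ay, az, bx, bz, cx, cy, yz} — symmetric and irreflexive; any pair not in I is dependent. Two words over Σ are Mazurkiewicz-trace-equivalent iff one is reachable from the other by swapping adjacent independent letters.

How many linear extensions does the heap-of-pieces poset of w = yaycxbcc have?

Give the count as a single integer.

piece 0:y — minimal
piece 1:a — minimal
piece 2:y rests on {0:y}
piece 3:c rests on {1:a}
piece 4:x rests on {2:y}
piece 5:b rests on {2:y, 3:c}
piece 6:c rests on {5:b}
piece 7:c rests on {6:c}
minimal pieces: {0:y, 1:a}
ways to finish when only these pieces remain (= sum over removing one remaining piece with nothing left below it):
  1 left: {4}→1  {7}→1
  2 left: {4,7}→2  {6,7}→1
  3 left: {4,6,7}→3  {5,6,7}→1
  4 left: {3,5,6,7}→1  {4,5,6,7}→4
  5 left: {1,3,5,6,7}→1  {2,4,5,6,7}→4  {3,4,5,6,7}→5
  6 left: {0,2,4,5,6,7}→4  {1,3,4,5,6,7}→6  {2,3,4,5,6,7}→9
  placing 0:y first → 15 extensions
  placing 1:a first → 13 extensions
total linear extensions = 28

28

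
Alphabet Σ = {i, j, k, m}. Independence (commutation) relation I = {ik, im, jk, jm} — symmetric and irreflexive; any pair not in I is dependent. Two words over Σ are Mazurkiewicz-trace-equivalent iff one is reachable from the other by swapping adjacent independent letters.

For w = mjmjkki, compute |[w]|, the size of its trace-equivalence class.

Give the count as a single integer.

35

#0=m has no predecessor
#1=j has no predecessor
#2=m depends on [0:m]
#3=j depends on [1:j]
#4=k depends on [2:m]
#5=k depends on [4:k]
#6=i depends on [3:j]
sources: [0:m, 1:j]
N(rest) = Σ N(rest − s) over sources s of rest; N(one piece) = 1:
  size 1 → [5]=1  [6]=1
  size 2 → [3,6]=1  [4,5]=1  [5,6]=2
  size 3 → [1,3,6]=1  [2,4,5]=1  [3,5,6]=3  [4,5,6]=3
  size 4 → [0,2,4,5]=1  [1,3,5,6]=4  [2,4,5,6]=4  [3,4,5,6]=6
  size 5 → [0,2,4,5,6]=5  [1,3,4,5,6]=10  [2,3,4,5,6]=10
  first=0(m) contributes 20
  first=1(j) contributes 15
|[w]| = 35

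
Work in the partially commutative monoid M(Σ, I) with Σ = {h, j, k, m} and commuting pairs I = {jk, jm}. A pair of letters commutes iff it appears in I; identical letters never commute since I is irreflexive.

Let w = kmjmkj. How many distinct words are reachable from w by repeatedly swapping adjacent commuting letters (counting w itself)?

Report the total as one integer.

piece 0:k — minimal
piece 1:m rests on {0:k}
piece 2:j — minimal
piece 3:m rests on {1:m}
piece 4:k rests on {3:m}
piece 5:j rests on {2:j}
minimal pieces: {0:k, 2:j}
ways to finish when only these pieces remain (= sum over removing one remaining piece with nothing left below it):
  1 left: {4}→1  {5}→1
  2 left: {2,5}→1  {3,4}→1  {4,5}→2
  3 left: {1,3,4}→1  {2,4,5}→3  {3,4,5}→3
  4 left: {0,1,3,4}→1  {1,3,4,5}→4  {2,3,4,5}→6
  placing 0:k first → 10 extensions
  placing 2:j first → 5 extensions
total linear extensions = 15

15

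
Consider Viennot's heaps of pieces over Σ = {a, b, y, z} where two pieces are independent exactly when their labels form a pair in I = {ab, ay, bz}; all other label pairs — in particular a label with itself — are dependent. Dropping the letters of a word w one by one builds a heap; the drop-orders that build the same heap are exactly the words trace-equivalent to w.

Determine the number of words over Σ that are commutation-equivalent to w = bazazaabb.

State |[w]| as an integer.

drop 0:b onto floor
drop 1:a onto floor
drop 2:z onto {1:a}
drop 3:a onto {2:z}
drop 4:z onto {3:a}
drop 5:a onto {4:z}
drop 6:a onto {5:a}
drop 7:b onto {0:b}
drop 8:b onto {7:b}
ground layer = {0:b, 1:a}
drop-orders for the pieces not yet dropped (sum over which currently-grounded one goes next):
  1 to go: {6} 1  {8} 1
  2 to go: {5,6} 1  {6,8} 2  {7,8} 1
  3 to go: {0,7,8} 1  {4,5,6} 1  {5,6,8} 3  {6,7,8} 3
  4 to go: {0,6,7,8} 4  {3,4,5,6} 1  {4,5,6,8} 4  {5,6,7,8} 6
  5 to go: {0,5,6,7,8} 10  {2,3,4,5,6} 1  {3,4,5,6,8} 5  {4,5,6,7,8} 10
  6 to go: {0,4,5,6,7,8} 20  {1,2,3,4,5,6} 1  {2,3,4,5,6,8} 6  {3,4,5,6,7,8} 15
  7 to go: {0,3,4,5,6,7,8} 35  {1,2,3,4,5,6,8} 7  {2,3,4,5,6,7,8} 21
  if 0:b drops first: 28 orders
  if 1:a drops first: 56 orders
heap linearizations: 84

84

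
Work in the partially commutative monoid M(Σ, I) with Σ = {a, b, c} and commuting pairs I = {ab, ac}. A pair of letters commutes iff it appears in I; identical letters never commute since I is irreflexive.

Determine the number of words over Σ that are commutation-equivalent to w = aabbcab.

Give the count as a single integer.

drop 0:a onto floor
drop 1:a onto {0:a}
drop 2:b onto floor
drop 3:b onto {2:b}
drop 4:c onto {3:b}
drop 5:a onto {1:a}
drop 6:b onto {4:c}
ground layer = {0:a, 2:b}
drop-orders for the pieces not yet dropped (sum over which currently-grounded one goes next):
  1 to go: {5} 1  {6} 1
  2 to go: {1,5} 1  {4,6} 1  {5,6} 2
  3 to go: {0,1,5} 1  {1,5,6} 3  {3,4,6} 1  {4,5,6} 3
  4 to go: {0,1,5,6} 4  {1,4,5,6} 6  {2,3,4,6} 1  {3,4,5,6} 4
  5 to go: {0,1,4,5,6} 10  {1,3,4,5,6} 10  {2,3,4,5,6} 5
  if 0:a drops first: 15 orders
  if 2:b drops first: 20 orders
heap linearizations: 35

35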